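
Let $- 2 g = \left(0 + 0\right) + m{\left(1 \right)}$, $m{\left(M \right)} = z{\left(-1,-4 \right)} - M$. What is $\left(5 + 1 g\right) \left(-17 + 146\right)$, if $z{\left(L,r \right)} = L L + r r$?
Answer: $-387$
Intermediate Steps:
$z{\left(L,r \right)} = L^{2} + r^{2}$
$m{\left(M \right)} = 17 - M$ ($m{\left(M \right)} = \left(\left(-1\right)^{2} + \left(-4\right)^{2}\right) - M = \left(1 + 16\right) - M = 17 - M$)
$g = -8$ ($g = - \frac{\left(0 + 0\right) + \left(17 - 1\right)}{2} = - \frac{0 + \left(17 - 1\right)}{2} = - \frac{0 + 16}{2} = \left(- \frac{1}{2}\right) 16 = -8$)
$\left(5 + 1 g\right) \left(-17 + 146\right) = \left(5 + 1 \left(-8\right)\right) \left(-17 + 146\right) = \left(5 - 8\right) 129 = \left(-3\right) 129 = -387$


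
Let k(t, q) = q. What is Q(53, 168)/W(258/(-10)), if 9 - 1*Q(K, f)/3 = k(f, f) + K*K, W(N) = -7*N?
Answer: -2120/43 ≈ -49.302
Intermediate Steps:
Q(K, f) = 27 - 3*f - 3*K² (Q(K, f) = 27 - 3*(f + K*K) = 27 - 3*(f + K²) = 27 + (-3*f - 3*K²) = 27 - 3*f - 3*K²)
Q(53, 168)/W(258/(-10)) = (27 - 3*168 - 3*53²)/((-1806/(-10))) = (27 - 504 - 3*2809)/((-1806*(-1)/10)) = (27 - 504 - 8427)/((-7*(-129/5))) = -8904/903/5 = -8904*5/903 = -2120/43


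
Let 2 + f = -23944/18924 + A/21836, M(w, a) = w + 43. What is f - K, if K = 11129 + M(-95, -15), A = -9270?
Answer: -5556810805/501486 ≈ -11081.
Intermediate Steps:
M(w, a) = 43 + w
f = -1850383/501486 (f = -2 + (-23944/18924 - 9270/21836) = -2 + (-23944*1/18924 - 9270*1/21836) = -2 + (-5986/4731 - 45/106) = -2 - 847411/501486 = -1850383/501486 ≈ -3.6898)
K = 11077 (K = 11129 + (43 - 95) = 11129 - 52 = 11077)
f - K = -1850383/501486 - 1*11077 = -1850383/501486 - 11077 = -5556810805/501486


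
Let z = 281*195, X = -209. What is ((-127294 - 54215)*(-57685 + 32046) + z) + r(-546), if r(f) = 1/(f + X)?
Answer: 3513591854729/755 ≈ 4.6538e+9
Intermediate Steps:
r(f) = 1/(-209 + f) (r(f) = 1/(f - 209) = 1/(-209 + f))
z = 54795
((-127294 - 54215)*(-57685 + 32046) + z) + r(-546) = ((-127294 - 54215)*(-57685 + 32046) + 54795) + 1/(-209 - 546) = (-181509*(-25639) + 54795) + 1/(-755) = (4653709251 + 54795) - 1/755 = 4653764046 - 1/755 = 3513591854729/755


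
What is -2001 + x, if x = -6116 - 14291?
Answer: -22408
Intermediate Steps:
x = -20407
-2001 + x = -2001 - 20407 = -22408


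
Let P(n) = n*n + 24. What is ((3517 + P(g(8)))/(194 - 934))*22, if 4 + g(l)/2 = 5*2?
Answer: -8107/74 ≈ -109.55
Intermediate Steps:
g(l) = 12 (g(l) = -8 + 2*(5*2) = -8 + 2*10 = -8 + 20 = 12)
P(n) = 24 + n**2 (P(n) = n**2 + 24 = 24 + n**2)
((3517 + P(g(8)))/(194 - 934))*22 = ((3517 + (24 + 12**2))/(194 - 934))*22 = ((3517 + (24 + 144))/(-740))*22 = ((3517 + 168)*(-1/740))*22 = (3685*(-1/740))*22 = -737/148*22 = -8107/74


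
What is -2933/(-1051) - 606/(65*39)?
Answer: 2266083/888095 ≈ 2.5516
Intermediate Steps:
-2933/(-1051) - 606/(65*39) = -2933*(-1/1051) - 606/2535 = 2933/1051 - 606*1/2535 = 2933/1051 - 202/845 = 2266083/888095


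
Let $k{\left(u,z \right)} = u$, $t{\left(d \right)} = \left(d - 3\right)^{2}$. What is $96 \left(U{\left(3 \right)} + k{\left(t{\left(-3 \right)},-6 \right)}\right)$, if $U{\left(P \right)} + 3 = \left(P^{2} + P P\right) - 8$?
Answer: $4128$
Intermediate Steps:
$t{\left(d \right)} = \left(-3 + d\right)^{2}$
$U{\left(P \right)} = -11 + 2 P^{2}$ ($U{\left(P \right)} = -3 - \left(8 - P^{2} - P P\right) = -3 + \left(\left(P^{2} + P^{2}\right) - 8\right) = -3 + \left(2 P^{2} - 8\right) = -3 + \left(-8 + 2 P^{2}\right) = -11 + 2 P^{2}$)
$96 \left(U{\left(3 \right)} + k{\left(t{\left(-3 \right)},-6 \right)}\right) = 96 \left(\left(-11 + 2 \cdot 3^{2}\right) + \left(-3 - 3\right)^{2}\right) = 96 \left(\left(-11 + 2 \cdot 9\right) + \left(-6\right)^{2}\right) = 96 \left(\left(-11 + 18\right) + 36\right) = 96 \left(7 + 36\right) = 96 \cdot 43 = 4128$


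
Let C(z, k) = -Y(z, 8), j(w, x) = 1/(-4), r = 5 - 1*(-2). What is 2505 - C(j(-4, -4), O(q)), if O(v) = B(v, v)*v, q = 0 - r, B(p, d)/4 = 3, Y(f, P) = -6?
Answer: 2499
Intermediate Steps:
r = 7 (r = 5 + 2 = 7)
j(w, x) = -¼
B(p, d) = 12 (B(p, d) = 4*3 = 12)
q = -7 (q = 0 - 1*7 = 0 - 7 = -7)
O(v) = 12*v
C(z, k) = 6 (C(z, k) = -1*(-6) = 6)
2505 - C(j(-4, -4), O(q)) = 2505 - 1*6 = 2505 - 6 = 2499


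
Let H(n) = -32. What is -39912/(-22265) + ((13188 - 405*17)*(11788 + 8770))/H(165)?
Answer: -1442516137713/356240 ≈ -4.0493e+6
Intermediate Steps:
-39912/(-22265) + ((13188 - 405*17)*(11788 + 8770))/H(165) = -39912/(-22265) + ((13188 - 405*17)*(11788 + 8770))/(-32) = -39912*(-1/22265) + ((13188 - 6885)*20558)*(-1/32) = 39912/22265 + (6303*20558)*(-1/32) = 39912/22265 + 129577074*(-1/32) = 39912/22265 - 64788537/16 = -1442516137713/356240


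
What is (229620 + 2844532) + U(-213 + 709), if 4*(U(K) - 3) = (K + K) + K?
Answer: 3074527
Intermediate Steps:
U(K) = 3 + 3*K/4 (U(K) = 3 + ((K + K) + K)/4 = 3 + (2*K + K)/4 = 3 + (3*K)/4 = 3 + 3*K/4)
(229620 + 2844532) + U(-213 + 709) = (229620 + 2844532) + (3 + 3*(-213 + 709)/4) = 3074152 + (3 + (¾)*496) = 3074152 + (3 + 372) = 3074152 + 375 = 3074527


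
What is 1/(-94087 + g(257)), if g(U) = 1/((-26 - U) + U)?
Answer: -26/2446263 ≈ -1.0628e-5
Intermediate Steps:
g(U) = -1/26 (g(U) = 1/(-26) = -1/26)
1/(-94087 + g(257)) = 1/(-94087 - 1/26) = 1/(-2446263/26) = -26/2446263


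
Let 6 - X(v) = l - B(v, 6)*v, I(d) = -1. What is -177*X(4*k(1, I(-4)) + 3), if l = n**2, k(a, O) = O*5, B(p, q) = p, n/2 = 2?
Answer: -49383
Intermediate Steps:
n = 4 (n = 2*2 = 4)
k(a, O) = 5*O
l = 16 (l = 4**2 = 16)
X(v) = -10 + v**2 (X(v) = 6 - (16 - v*v) = 6 - (16 - v**2) = 6 + (-16 + v**2) = -10 + v**2)
-177*X(4*k(1, I(-4)) + 3) = -177*(-10 + (4*(5*(-1)) + 3)**2) = -177*(-10 + (4*(-5) + 3)**2) = -177*(-10 + (-20 + 3)**2) = -177*(-10 + (-17)**2) = -177*(-10 + 289) = -177*279 = -49383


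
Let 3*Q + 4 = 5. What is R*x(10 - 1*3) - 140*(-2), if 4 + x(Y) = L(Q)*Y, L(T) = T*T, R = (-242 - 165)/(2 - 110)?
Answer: 260357/972 ≈ 267.86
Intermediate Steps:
Q = ⅓ (Q = -4/3 + (⅓)*5 = -4/3 + 5/3 = ⅓ ≈ 0.33333)
R = 407/108 (R = -407/(-108) = -407*(-1/108) = 407/108 ≈ 3.7685)
L(T) = T²
x(Y) = -4 + Y/9 (x(Y) = -4 + (⅓)²*Y = -4 + Y/9)
R*x(10 - 1*3) - 140*(-2) = 407*(-4 + (10 - 1*3)/9)/108 - 140*(-2) = 407*(-4 + (10 - 3)/9)/108 + 280 = 407*(-4 + (⅑)*7)/108 + 280 = 407*(-4 + 7/9)/108 + 280 = (407/108)*(-29/9) + 280 = -11803/972 + 280 = 260357/972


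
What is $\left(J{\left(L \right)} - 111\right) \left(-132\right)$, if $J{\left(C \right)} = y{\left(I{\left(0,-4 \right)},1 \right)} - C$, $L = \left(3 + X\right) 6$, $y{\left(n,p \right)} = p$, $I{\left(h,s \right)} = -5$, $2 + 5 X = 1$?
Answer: $\frac{83688}{5} \approx 16738.0$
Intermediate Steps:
$X = - \frac{1}{5}$ ($X = - \frac{2}{5} + \frac{1}{5} \cdot 1 = - \frac{2}{5} + \frac{1}{5} = - \frac{1}{5} \approx -0.2$)
$L = \frac{84}{5}$ ($L = \left(3 - \frac{1}{5}\right) 6 = \frac{14}{5} \cdot 6 = \frac{84}{5} \approx 16.8$)
$J{\left(C \right)} = 1 - C$
$\left(J{\left(L \right)} - 111\right) \left(-132\right) = \left(\left(1 - \frac{84}{5}\right) - 111\right) \left(-132\right) = \left(- \frac{79}{5} - 111\right) \left(-132\right) = \left(- \frac{634}{5}\right) \left(-132\right) = \frac{83688}{5}$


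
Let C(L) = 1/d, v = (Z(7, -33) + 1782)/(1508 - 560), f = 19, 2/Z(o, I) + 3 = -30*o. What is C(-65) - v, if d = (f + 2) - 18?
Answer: -78064/50481 ≈ -1.5464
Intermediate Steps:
Z(o, I) = 2/(-3 - 30*o)
v = 94891/50481 (v = (-2/(3 + 30*7) + 1782)/(1508 - 560) = (-2/(3 + 210) + 1782)/948 = (-2/213 + 1782)*(1/948) = (379564/213)*(1/948) = 94891/50481 ≈ 1.8797)
d = 3 (d = (19 + 2) - 18 = 21 - 18 = 3)
C(L) = ⅓ (C(L) = 1/3 = ⅓)
C(-65) - v = ⅓ - 1*94891/50481 = ⅓ - 94891/50481 = -78064/50481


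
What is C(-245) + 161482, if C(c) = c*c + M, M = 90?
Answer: 221597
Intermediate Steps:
C(c) = 90 + c**2 (C(c) = c*c + 90 = c**2 + 90 = 90 + c**2)
C(-245) + 161482 = (90 + (-245)**2) + 161482 = (90 + 60025) + 161482 = 60115 + 161482 = 221597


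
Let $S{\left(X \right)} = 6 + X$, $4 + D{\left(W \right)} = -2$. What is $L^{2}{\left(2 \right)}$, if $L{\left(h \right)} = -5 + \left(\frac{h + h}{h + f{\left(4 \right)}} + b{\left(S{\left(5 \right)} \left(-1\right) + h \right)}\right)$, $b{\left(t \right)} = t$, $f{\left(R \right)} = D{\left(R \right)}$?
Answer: $225$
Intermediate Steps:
$D{\left(W \right)} = -6$ ($D{\left(W \right)} = -4 - 2 = -6$)
$f{\left(R \right)} = -6$
$L{\left(h \right)} = -16 + h + \frac{2 h}{-6 + h}$ ($L{\left(h \right)} = -5 + \left(\frac{h + h}{h - 6} + \left(\left(6 + 5\right) \left(-1\right) + h\right)\right) = -5 + \left(\frac{2 h}{-6 + h} + \left(11 \left(-1\right) + h\right)\right) = -5 + \left(\frac{2 h}{-6 + h} + \left(-11 + h\right)\right) = -5 + \left(-11 + h + \frac{2 h}{-6 + h}\right) = -16 + h + \frac{2 h}{-6 + h}$)
$L^{2}{\left(2 \right)} = \left(\frac{96 + 2^{2} - 40}{-6 + 2}\right)^{2} = \left(\frac{96 + 4 - 40}{-4}\right)^{2} = \left(\left(- \frac{1}{4}\right) 60\right)^{2} = \left(-15\right)^{2} = 225$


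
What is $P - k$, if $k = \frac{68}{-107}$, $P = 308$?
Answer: $\frac{33024}{107} \approx 308.64$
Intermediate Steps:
$k = - \frac{68}{107}$ ($k = 68 \left(- \frac{1}{107}\right) = - \frac{68}{107} \approx -0.63551$)
$P - k = 308 - - \frac{68}{107} = 308 + \frac{68}{107} = \frac{33024}{107}$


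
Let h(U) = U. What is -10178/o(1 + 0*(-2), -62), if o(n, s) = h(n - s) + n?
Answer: -5089/32 ≈ -159.03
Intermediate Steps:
o(n, s) = -s + 2*n (o(n, s) = (n - s) + n = -s + 2*n)
-10178/o(1 + 0*(-2), -62) = -10178/(-1*(-62) + 2*(1 + 0*(-2))) = -10178/(62 + 2*(1 + 0)) = -10178/(62 + 2*1) = -10178/(62 + 2) = -10178/64 = -14*727/64 = -5089/32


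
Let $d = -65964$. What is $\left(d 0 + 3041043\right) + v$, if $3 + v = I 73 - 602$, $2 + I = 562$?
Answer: $3081318$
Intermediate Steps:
$I = 560$ ($I = -2 + 562 = 560$)
$v = 40275$ ($v = -3 + \left(560 \cdot 73 - 602\right) = -3 + \left(40880 - 602\right) = -3 + 40278 = 40275$)
$\left(d 0 + 3041043\right) + v = \left(\left(-65964\right) 0 + 3041043\right) + 40275 = \left(0 + 3041043\right) + 40275 = 3041043 + 40275 = 3081318$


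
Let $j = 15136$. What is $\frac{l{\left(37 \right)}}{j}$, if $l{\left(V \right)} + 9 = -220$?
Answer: $- \frac{229}{15136} \approx -0.015129$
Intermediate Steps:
$l{\left(V \right)} = -229$ ($l{\left(V \right)} = -9 - 220 = -229$)
$\frac{l{\left(37 \right)}}{j} = - \frac{229}{15136}$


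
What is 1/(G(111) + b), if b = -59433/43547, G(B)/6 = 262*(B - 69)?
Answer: 43547/2875087695 ≈ 1.5146e-5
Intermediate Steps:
G(B) = -108468 + 1572*B (G(B) = 6*(262*(B - 69)) = 6*(262*(-69 + B)) = 6*(-18078 + 262*B) = -108468 + 1572*B)
b = -59433/43547 (b = -59433*1/43547 = -59433/43547 ≈ -1.3648)
1/(G(111) + b) = 1/((-108468 + 1572*111) - 59433/43547) = 1/((-108468 + 174492) - 59433/43547) = 1/(66024 - 59433/43547) = 1/(2875087695/43547) = 43547/2875087695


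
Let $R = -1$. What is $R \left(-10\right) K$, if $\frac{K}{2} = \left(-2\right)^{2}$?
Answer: $80$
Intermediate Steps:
$K = 8$ ($K = 2 \left(-2\right)^{2} = 2 \cdot 4 = 8$)
$R \left(-10\right) K = \left(-1\right) \left(-10\right) 8 = 10 \cdot 8 = 80$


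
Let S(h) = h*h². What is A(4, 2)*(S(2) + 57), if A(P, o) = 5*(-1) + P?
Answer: -65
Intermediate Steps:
S(h) = h³
A(P, o) = -5 + P
A(4, 2)*(S(2) + 57) = (-5 + 4)*(2³ + 57) = -(8 + 57) = -1*65 = -65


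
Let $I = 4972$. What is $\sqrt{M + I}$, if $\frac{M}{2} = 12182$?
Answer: $2 \sqrt{7334} \approx 171.28$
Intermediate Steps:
$M = 24364$ ($M = 2 \cdot 12182 = 24364$)
$\sqrt{M + I} = \sqrt{24364 + 4972} = \sqrt{29336} = 2 \sqrt{7334}$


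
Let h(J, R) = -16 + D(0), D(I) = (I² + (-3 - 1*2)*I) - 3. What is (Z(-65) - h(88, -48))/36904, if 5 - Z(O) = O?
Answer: 89/36904 ≈ 0.0024117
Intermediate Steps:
D(I) = -3 + I² - 5*I (D(I) = (I² + (-3 - 2)*I) - 3 = (I² - 5*I) - 3 = -3 + I² - 5*I)
Z(O) = 5 - O
h(J, R) = -19 (h(J, R) = -16 + (-3 + 0² - 5*0) = -16 + (-3 + 0 + 0) = -16 - 3 = -19)
(Z(-65) - h(88, -48))/36904 = ((5 - 1*(-65)) - 1*(-19))/36904 = ((5 + 65) + 19)*(1/36904) = (70 + 19)*(1/36904) = 89*(1/36904) = 89/36904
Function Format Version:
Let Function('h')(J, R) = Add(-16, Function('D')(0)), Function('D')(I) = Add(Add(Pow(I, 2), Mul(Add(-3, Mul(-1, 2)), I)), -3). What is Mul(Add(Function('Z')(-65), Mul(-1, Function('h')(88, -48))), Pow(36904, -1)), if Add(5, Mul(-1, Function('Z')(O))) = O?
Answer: Rational(89, 36904) ≈ 0.0024117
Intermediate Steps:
Function('D')(I) = Add(-3, Pow(I, 2), Mul(-5, I)) (Function('D')(I) = Add(Add(Pow(I, 2), Mul(Add(-3, -2), I)), -3) = Add(Add(Pow(I, 2), Mul(-5, I)), -3) = Add(-3, Pow(I, 2), Mul(-5, I)))
Function('Z')(O) = Add(5, Mul(-1, O))
Function('h')(J, R) = -19 (Function('h')(J, R) = Add(-16, Add(-3, Pow(0, 2), Mul(-5, 0))) = Add(-16, Add(-3, 0, 0)) = Add(-16, -3) = -19)
Mul(Add(Function('Z')(-65), Mul(-1, Function('h')(88, -48))), Pow(36904, -1)) = Mul(Add(Add(5, Mul(-1, -65)), Mul(-1, -19)), Pow(36904, -1)) = Mul(Add(Add(5, 65), 19), Rational(1, 36904)) = Mul(Add(70, 19), Rational(1, 36904)) = Mul(89, Rational(1, 36904)) = Rational(89, 36904)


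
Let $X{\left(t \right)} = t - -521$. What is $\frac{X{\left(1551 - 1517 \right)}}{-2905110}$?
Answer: $- \frac{37}{193674} \approx -0.00019104$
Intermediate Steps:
$X{\left(t \right)} = 521 + t$ ($X{\left(t \right)} = t + 521 = 521 + t$)
$\frac{X{\left(1551 - 1517 \right)}}{-2905110} = \frac{521 + \left(1551 - 1517\right)}{-2905110} = \left(521 + \left(1551 - 1517\right)\right) \left(- \frac{1}{2905110}\right) = \left(521 + 34\right) \left(- \frac{1}{2905110}\right) = 555 \left(- \frac{1}{2905110}\right) = - \frac{37}{193674}$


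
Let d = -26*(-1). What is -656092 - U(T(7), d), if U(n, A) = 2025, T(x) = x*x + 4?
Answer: -658117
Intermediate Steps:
T(x) = 4 + x**2 (T(x) = x**2 + 4 = 4 + x**2)
d = 26
-656092 - U(T(7), d) = -656092 - 1*2025 = -656092 - 2025 = -658117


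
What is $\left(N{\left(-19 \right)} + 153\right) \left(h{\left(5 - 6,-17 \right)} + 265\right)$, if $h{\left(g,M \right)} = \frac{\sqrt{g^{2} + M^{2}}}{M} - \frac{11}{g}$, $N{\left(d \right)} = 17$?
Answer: $46920 - 10 \sqrt{290} \approx 46750.0$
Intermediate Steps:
$h{\left(g,M \right)} = - \frac{11}{g} + \frac{\sqrt{M^{2} + g^{2}}}{M}$ ($h{\left(g,M \right)} = \frac{\sqrt{M^{2} + g^{2}}}{M} - \frac{11}{g} = - \frac{11}{g} + \frac{\sqrt{M^{2} + g^{2}}}{M}$)
$\left(N{\left(-19 \right)} + 153\right) \left(h{\left(5 - 6,-17 \right)} + 265\right) = \left(17 + 153\right) \left(\left(- \frac{11}{5 - 6} + \frac{\sqrt{\left(-17\right)^{2} + \left(5 - 6\right)^{2}}}{-17}\right) + 265\right) = 170 \left(\left(- \frac{11}{-1} - \frac{\sqrt{289 + \left(-1\right)^{2}}}{17}\right) + 265\right) = 170 \left(\left(\left(-11\right) \left(-1\right) - \frac{\sqrt{289 + 1}}{17}\right) + 265\right) = 170 \left(\left(11 - \frac{\sqrt{290}}{17}\right) + 265\right) = 170 \left(276 - \frac{\sqrt{290}}{17}\right) = 46920 - 10 \sqrt{290}$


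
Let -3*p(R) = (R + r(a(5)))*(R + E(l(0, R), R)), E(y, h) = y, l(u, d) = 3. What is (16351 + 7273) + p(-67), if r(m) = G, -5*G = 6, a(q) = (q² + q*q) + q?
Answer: 332536/15 ≈ 22169.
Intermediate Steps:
a(q) = q + 2*q² (a(q) = (q² + q²) + q = 2*q² + q = q + 2*q²)
G = -6/5 (G = -⅕*6 = -6/5 ≈ -1.2000)
r(m) = -6/5
p(R) = -(3 + R)*(-6/5 + R)/3 (p(R) = -(R - 6/5)*(R + 3)/3 = -(-6/5 + R)*(3 + R)/3 = -(3 + R)*(-6/5 + R)/3)
(16351 + 7273) + p(-67) = (16351 + 7273) + (6/5 - ⅗*(-67) - ⅓*(-67)²) = 23624 + (6/5 + 201/5 - ⅓*4489) = 23624 + (6/5 + 201/5 - 4489/3) = 23624 - 21824/15 = 332536/15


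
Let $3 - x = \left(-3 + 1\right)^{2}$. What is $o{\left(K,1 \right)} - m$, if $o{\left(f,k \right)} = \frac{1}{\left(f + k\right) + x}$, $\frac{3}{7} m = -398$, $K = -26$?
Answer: $\frac{72433}{78} \approx 928.63$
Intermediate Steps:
$m = - \frac{2786}{3}$ ($m = \frac{7}{3} \left(-398\right) = - \frac{2786}{3} \approx -928.67$)
$x = -1$ ($x = 3 - \left(-3 + 1\right)^{2} = 3 - \left(-2\right)^{2} = 3 - 4 = -1$)
$o{\left(f,k \right)} = \frac{1}{-1 + f + k}$ ($o{\left(f,k \right)} = \frac{1}{\left(f + k\right) - 1} = \frac{1}{-1 + f + k}$)
$o{\left(K,1 \right)} - m = \frac{1}{-1 - 26 + 1} - - \frac{2786}{3} = \frac{1}{-26} + \frac{2786}{3} = - \frac{1}{26} + \frac{2786}{3} = \frac{72433}{78}$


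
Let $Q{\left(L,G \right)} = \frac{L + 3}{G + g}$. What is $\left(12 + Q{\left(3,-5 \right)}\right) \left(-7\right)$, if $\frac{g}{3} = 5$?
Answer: $- \frac{441}{5} \approx -88.2$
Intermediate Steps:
$g = 15$ ($g = 3 \cdot 5 = 15$)
$Q{\left(L,G \right)} = \frac{3 + L}{15 + G}$ ($Q{\left(L,G \right)} = \frac{L + 3}{G + 15} = \frac{3 + L}{15 + G}$)
$\left(12 + Q{\left(3,-5 \right)}\right) \left(-7\right) = \left(12 + \frac{3 + 3}{15 - 5}\right) \left(-7\right) = \left(12 + \frac{1}{10} \cdot 6\right) \left(-7\right) = \left(12 + \frac{3}{5}\right) \left(-7\right) = \frac{63}{5} \left(-7\right) = - \frac{441}{5}$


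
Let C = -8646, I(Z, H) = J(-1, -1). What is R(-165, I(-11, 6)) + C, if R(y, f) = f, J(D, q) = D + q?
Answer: -8648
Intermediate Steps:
I(Z, H) = -2 (I(Z, H) = -1 - 1 = -2)
R(-165, I(-11, 6)) + C = -2 - 8646 = -8648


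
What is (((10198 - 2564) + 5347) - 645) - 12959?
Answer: -623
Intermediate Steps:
(((10198 - 2564) + 5347) - 645) - 12959 = ((7634 + 5347) - 645) - 12959 = (12981 - 645) - 12959 = 12336 - 12959 = -623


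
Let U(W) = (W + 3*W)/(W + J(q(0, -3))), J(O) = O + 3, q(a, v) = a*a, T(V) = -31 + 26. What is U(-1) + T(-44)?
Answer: -7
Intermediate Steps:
T(V) = -5
q(a, v) = a²
J(O) = 3 + O
U(W) = 4*W/(3 + W) (U(W) = (W + 3*W)/(W + (3 + 0²)) = (4*W)/(W + (3 + 0)) = (4*W)/(W + 3) = (4*W)/(3 + W) = 4*W/(3 + W))
U(-1) + T(-44) = 4*(-1)/(3 - 1) - 5 = 4*(-1)/2 - 5 = 4*(-1)*(½) - 5 = -2 - 5 = -7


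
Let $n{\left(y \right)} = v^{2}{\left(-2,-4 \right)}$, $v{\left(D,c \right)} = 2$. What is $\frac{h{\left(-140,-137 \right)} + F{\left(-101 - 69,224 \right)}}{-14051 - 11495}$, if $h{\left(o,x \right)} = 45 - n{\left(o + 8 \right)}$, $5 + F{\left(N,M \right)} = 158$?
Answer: $- \frac{97}{12773} \approx -0.0075941$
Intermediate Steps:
$n{\left(y \right)} = 4$ ($n{\left(y \right)} = 2^{2} = 4$)
$F{\left(N,M \right)} = 153$ ($F{\left(N,M \right)} = -5 + 158 = 153$)
$h{\left(o,x \right)} = 41$ ($h{\left(o,x \right)} = 45 - 4 = 41$)
$\frac{h{\left(-140,-137 \right)} + F{\left(-101 - 69,224 \right)}}{-14051 - 11495} = \frac{41 + 153}{-14051 - 11495} = \frac{194}{-25546} = 194 \left(- \frac{1}{25546}\right) = - \frac{97}{12773}$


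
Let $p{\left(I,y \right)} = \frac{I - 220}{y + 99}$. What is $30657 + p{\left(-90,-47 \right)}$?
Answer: $\frac{796927}{26} \approx 30651.0$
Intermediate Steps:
$p{\left(I,y \right)} = \frac{-220 + I}{99 + y}$
$30657 + p{\left(-90,-47 \right)} = 30657 + \frac{-220 - 90}{99 - 47} = 30657 + \frac{1}{52} \left(-310\right) = 30657 - \frac{155}{26} = \frac{796927}{26}$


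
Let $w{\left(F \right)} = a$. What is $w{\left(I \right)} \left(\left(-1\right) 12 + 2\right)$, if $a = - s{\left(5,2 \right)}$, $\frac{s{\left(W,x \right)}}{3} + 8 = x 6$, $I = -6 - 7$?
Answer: $120$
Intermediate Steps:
$I = -13$
$s{\left(W,x \right)} = -24 + 18 x$ ($s{\left(W,x \right)} = -24 + 3 x 6 = -24 + 3 \cdot 6 x = -24 + 18 x$)
$a = -12$ ($a = - (-24 + 18 \cdot 2) = - (-24 + 36) = \left(-1\right) 12 = -12$)
$w{\left(F \right)} = -12$
$w{\left(I \right)} \left(\left(-1\right) 12 + 2\right) = - 12 \left(\left(-1\right) 12 + 2\right) = - 12 \left(-12 + 2\right) = \left(-12\right) \left(-10\right) = 120$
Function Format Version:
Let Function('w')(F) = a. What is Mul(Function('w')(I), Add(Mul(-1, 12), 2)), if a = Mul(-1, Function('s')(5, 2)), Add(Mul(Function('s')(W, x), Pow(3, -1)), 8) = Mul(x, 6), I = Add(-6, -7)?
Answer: 120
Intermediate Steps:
I = -13
Function('s')(W, x) = Add(-24, Mul(18, x)) (Function('s')(W, x) = Add(-24, Mul(3, Mul(x, 6))) = Add(-24, Mul(3, Mul(6, x))) = Add(-24, Mul(18, x)))
a = -12 (a = Mul(-1, Add(-24, Mul(18, 2))) = Mul(-1, Add(-24, 36)) = Mul(-1, 12) = -12)
Function('w')(F) = -12
Mul(Function('w')(I), Add(Mul(-1, 12), 2)) = Mul(-12, Add(Mul(-1, 12), 2)) = Mul(-12, Add(-12, 2)) = Mul(-12, -10) = 120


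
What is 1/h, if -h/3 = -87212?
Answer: 1/261636 ≈ 3.8221e-6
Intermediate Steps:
h = 261636 (h = -3*(-87212) = 261636)
1/h = 1/261636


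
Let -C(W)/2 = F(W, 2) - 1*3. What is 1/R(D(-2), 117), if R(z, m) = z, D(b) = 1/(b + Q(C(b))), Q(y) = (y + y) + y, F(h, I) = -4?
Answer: 40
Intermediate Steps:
C(W) = 14 (C(W) = -2*(-4 - 1*3) = -2*(-4 - 3) = -2*(-7) = 14)
Q(y) = 3*y (Q(y) = 2*y + y = 3*y)
D(b) = 1/(42 + b) (D(b) = 1/(b + 3*14) = 1/(b + 42) = 1/(42 + b))
1/R(D(-2), 117) = 1/(1/(42 - 2)) = 1/(1/40) = 40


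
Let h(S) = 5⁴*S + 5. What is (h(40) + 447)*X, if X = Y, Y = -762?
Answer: -19394424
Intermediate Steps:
h(S) = 5 + 625*S (h(S) = 625*S + 5 = 5 + 625*S)
X = -762
(h(40) + 447)*X = ((5 + 625*40) + 447)*(-762) = ((5 + 25000) + 447)*(-762) = (25005 + 447)*(-762) = 25452*(-762) = -19394424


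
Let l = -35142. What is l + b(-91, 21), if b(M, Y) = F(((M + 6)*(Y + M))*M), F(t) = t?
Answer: -576592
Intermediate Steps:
b(M, Y) = M*(6 + M)*(M + Y) (b(M, Y) = ((M + 6)*(Y + M))*M = ((6 + M)*(M + Y))*M = M*(6 + M)*(M + Y))
l + b(-91, 21) = -35142 - 91*((-91)**2 + 6*(-91) + 6*21 - 91*21) = -35142 - 91*(8281 - 546 + 126 - 1911) = -35142 - 91*5950 = -35142 - 541450 = -576592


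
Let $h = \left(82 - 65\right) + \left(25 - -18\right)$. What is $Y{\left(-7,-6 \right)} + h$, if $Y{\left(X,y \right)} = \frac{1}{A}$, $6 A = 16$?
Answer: $\frac{483}{8} \approx 60.375$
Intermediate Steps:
$A = \frac{8}{3}$ ($A = \frac{1}{6} \cdot 16 = \frac{8}{3} \approx 2.6667$)
$Y{\left(X,y \right)} = \frac{3}{8}$ ($Y{\left(X,y \right)} = \frac{1}{\frac{8}{3}} = \frac{3}{8}$)
$h = 60$ ($h = 17 + \left(25 + 18\right) = 17 + 43 = 60$)
$Y{\left(-7,-6 \right)} + h = \frac{3}{8} + 60 = \frac{483}{8}$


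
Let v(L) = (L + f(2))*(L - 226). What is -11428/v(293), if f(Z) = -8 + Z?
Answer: -11428/19229 ≈ -0.59431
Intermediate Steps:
v(L) = (-226 + L)*(-6 + L) (v(L) = (L + (-8 + 2))*(L - 226) = (L - 6)*(-226 + L) = (-6 + L)*(-226 + L) = (-226 + L)*(-6 + L))
-11428/v(293) = -11428/(1356 + 293**2 - 232*293) = -11428/(1356 + 85849 - 67976) = -11428/19229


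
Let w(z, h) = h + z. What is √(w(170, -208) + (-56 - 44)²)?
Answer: √9962 ≈ 99.810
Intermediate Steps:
√(w(170, -208) + (-56 - 44)²) = √((-208 + 170) + (-56 - 44)²) = √(-38 + (-100)²) = √(-38 + 10000) = √9962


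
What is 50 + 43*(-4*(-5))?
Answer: 910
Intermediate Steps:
50 + 43*(-4*(-5)) = 50 + 43*20 = 50 + 860 = 910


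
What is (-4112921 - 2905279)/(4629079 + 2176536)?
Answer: -1403640/1361123 ≈ -1.0312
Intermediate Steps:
(-4112921 - 2905279)/(4629079 + 2176536) = -7018200/6805615 = -7018200*1/6805615 = -1403640/1361123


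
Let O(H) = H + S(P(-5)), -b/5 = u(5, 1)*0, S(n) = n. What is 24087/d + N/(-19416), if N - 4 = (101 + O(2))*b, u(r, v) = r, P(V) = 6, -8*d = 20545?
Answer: -133623847/14246490 ≈ -9.3794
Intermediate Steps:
d = -20545/8 (d = -⅛*20545 = -20545/8 ≈ -2568.1)
b = 0 (b = -25*0 = -5*0 = 0)
O(H) = 6 + H (O(H) = H + 6 = 6 + H)
N = 4 (N = 4 + (101 + (6 + 2))*0 = 4 + (101 + 8)*0 = 4 + 109*0 = 4 + 0 = 4)
24087/d + N/(-19416) = 24087/(-20545/8) + 4/(-19416) = 24087*(-8/20545) + 4*(-1/19416) = -27528/2935 - 1/4854 = -133623847/14246490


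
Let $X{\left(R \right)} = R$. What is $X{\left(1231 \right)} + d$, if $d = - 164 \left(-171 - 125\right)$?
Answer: $49775$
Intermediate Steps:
$d = 48544$ ($d = \left(-164\right) \left(-296\right) = 48544$)
$X{\left(1231 \right)} + d = 1231 + 48544 = 49775$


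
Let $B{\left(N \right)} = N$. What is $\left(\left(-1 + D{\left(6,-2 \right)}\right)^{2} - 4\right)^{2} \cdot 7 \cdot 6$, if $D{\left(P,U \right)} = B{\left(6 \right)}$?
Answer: $18522$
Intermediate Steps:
$D{\left(P,U \right)} = 6$
$\left(\left(-1 + D{\left(6,-2 \right)}\right)^{2} - 4\right)^{2} \cdot 7 \cdot 6 = \left(\left(-1 + 6\right)^{2} - 4\right)^{2} \cdot 7 \cdot 6 = \left(5^{2} - 4\right)^{2} \cdot 7 \cdot 6 = \left(25 - 4\right)^{2} \cdot 7 \cdot 6 = 21^{2} \cdot 7 \cdot 6 = 441 \cdot 7 \cdot 6 = 3087 \cdot 6 = 18522$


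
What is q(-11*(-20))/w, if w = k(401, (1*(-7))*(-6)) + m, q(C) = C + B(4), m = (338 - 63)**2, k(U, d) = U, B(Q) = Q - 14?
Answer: 35/12671 ≈ 0.0027622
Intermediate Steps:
B(Q) = -14 + Q
m = 75625 (m = 275**2 = 75625)
q(C) = -10 + C (q(C) = C + (-14 + 4) = C - 10 = -10 + C)
w = 76026 (w = 401 + 75625 = 76026)
q(-11*(-20))/w = (-10 - 11*(-20))/76026 = (-10 + 220)*(1/76026) = 210*(1/76026) = 35/12671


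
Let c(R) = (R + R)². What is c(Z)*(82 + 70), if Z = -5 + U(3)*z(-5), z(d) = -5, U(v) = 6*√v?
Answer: 1656800 + 182400*√3 ≈ 1.9727e+6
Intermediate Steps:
Z = -5 - 30*√3 (Z = -5 + (6*√3)*(-5) = -5 - 30*√3 ≈ -56.962)
c(R) = 4*R² (c(R) = (2*R)² = 4*R²)
c(Z)*(82 + 70) = (4*(-5 - 30*√3)²)*(82 + 70) = (4*(-5 - 30*√3)²)*152 = 608*(-5 - 30*√3)²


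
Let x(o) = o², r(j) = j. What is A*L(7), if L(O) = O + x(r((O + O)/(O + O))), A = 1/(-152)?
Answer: -1/19 ≈ -0.052632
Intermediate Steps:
A = -1/152 ≈ -0.0065789
L(O) = 1 + O (L(O) = O + ((O + O)/(O + O))² = O + ((2*O)/((2*O)))² = O + ((2*O)*(1/(2*O)))² = O + 1² = O + 1 = 1 + O)
A*L(7) = -(1 + 7)/152 = -1/152*8 = -1/19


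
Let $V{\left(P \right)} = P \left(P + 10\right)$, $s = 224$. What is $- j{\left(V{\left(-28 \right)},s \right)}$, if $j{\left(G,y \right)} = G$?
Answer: $-504$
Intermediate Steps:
$V{\left(P \right)} = P \left(10 + P\right)$
$- j{\left(V{\left(-28 \right)},s \right)} = - \left(-28\right) \left(10 - 28\right) = - \left(-28\right) \left(-18\right) = \left(-1\right) 504 = -504$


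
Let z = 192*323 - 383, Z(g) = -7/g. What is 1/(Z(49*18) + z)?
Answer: 126/7765757 ≈ 1.6225e-5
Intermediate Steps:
z = 61633 (z = 62016 - 383 = 61633)
1/(Z(49*18) + z) = 1/(-7/(49*18) + 61633) = 1/(-7/882 + 61633) = 1/(-7*1/882 + 61633) = 1/(-1/126 + 61633) = 1/(7765757/126) = 126/7765757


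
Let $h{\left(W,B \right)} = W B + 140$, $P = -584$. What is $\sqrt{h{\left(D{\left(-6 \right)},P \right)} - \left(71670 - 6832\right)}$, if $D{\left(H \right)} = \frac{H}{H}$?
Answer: $i \sqrt{65282} \approx 255.5 i$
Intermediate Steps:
$D{\left(H \right)} = 1$
$h{\left(W,B \right)} = 140 + B W$ ($h{\left(W,B \right)} = B W + 140 = 140 + B W$)
$\sqrt{h{\left(D{\left(-6 \right)},P \right)} - \left(71670 - 6832\right)} = \sqrt{\left(140 - 584\right) - \left(71670 - 6832\right)} = \sqrt{\left(140 - 584\right) - 64838} = \sqrt{-444 - 64838} = \sqrt{-65282} = i \sqrt{65282}$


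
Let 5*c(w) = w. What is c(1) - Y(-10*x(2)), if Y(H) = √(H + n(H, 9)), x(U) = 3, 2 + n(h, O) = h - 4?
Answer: ⅕ - I*√66 ≈ 0.2 - 8.124*I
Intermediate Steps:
c(w) = w/5
n(h, O) = -6 + h (n(h, O) = -2 + (h - 4) = -2 + (-4 + h) = -6 + h)
Y(H) = √(-6 + 2*H) (Y(H) = √(H + (-6 + H)) = √(-6 + 2*H))
c(1) - Y(-10*x(2)) = (⅕)*1 - √(-6 + 2*(-10*3)) = ⅕ - √(-6 + 2*(-30)) = ⅕ - √(-6 - 60) = ⅕ - √(-66) = ⅕ - I*√66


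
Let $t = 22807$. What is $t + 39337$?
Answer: $62144$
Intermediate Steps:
$t + 39337 = 22807 + 39337 = 62144$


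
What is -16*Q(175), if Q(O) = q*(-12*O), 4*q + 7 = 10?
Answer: 25200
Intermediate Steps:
q = 3/4 (q = -7/4 + (1/4)*10 = -7/4 + 5/2 = 3/4 ≈ 0.75000)
Q(O) = -9*O (Q(O) = 3*(-12*O)/4 = -9*O)
-16*Q(175) = -(-144)*175 = -16*(-1575) = 25200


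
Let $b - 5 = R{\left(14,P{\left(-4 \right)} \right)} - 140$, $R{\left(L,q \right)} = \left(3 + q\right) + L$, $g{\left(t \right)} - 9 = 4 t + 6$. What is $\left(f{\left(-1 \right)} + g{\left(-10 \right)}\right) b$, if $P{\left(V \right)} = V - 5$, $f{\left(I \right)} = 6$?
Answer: $2413$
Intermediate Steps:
$P{\left(V \right)} = -5 + V$
$g{\left(t \right)} = 15 + 4 t$ ($g{\left(t \right)} = 9 + \left(4 t + 6\right) = 9 + \left(6 + 4 t\right) = 15 + 4 t$)
$R{\left(L,q \right)} = 3 + L + q$
$b = -127$ ($b = 5 + \left(\left(3 + 14 - 9\right) - 140\right) = 5 + \left(8 - 140\right) = 5 - 132 = -127$)
$\left(f{\left(-1 \right)} + g{\left(-10 \right)}\right) b = \left(6 + \left(15 + 4 \left(-10\right)\right)\right) \left(-127\right) = \left(6 + \left(15 - 40\right)\right) \left(-127\right) = \left(6 - 25\right) \left(-127\right) = \left(-19\right) \left(-127\right) = 2413$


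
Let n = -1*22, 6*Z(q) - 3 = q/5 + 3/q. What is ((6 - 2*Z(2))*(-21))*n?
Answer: 10087/5 ≈ 2017.4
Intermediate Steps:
Z(q) = ½ + 1/(2*q) + q/30 (Z(q) = ½ + (q/5 + 3/q)/6 = ½ + (3/q + q/5)/6 = ½ + (1/(2*q) + q/30) = ½ + 1/(2*q) + q/30)
n = -22
((6 - 2*Z(2))*(-21))*n = ((6 - (15 + 2*(15 + 2))/(15*2))*(-21))*(-22) = ((6 - (15 + 2*17)/(15*2))*(-21))*(-22) = ((6 - (15 + 34)/(15*2))*(-21))*(-22) = ((6 - 49/(15*2))*(-21))*(-22) = ((6 - 2*49/60)*(-21))*(-22) = ((6 - 49/30)*(-21))*(-22) = ((131/30)*(-21))*(-22) = -917/10*(-22) = 10087/5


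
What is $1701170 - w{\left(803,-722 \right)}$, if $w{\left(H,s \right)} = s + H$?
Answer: $1701089$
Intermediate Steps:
$w{\left(H,s \right)} = H + s$
$1701170 - w{\left(803,-722 \right)} = 1701170 - \left(803 - 722\right) = 1701170 - 81 = 1701089$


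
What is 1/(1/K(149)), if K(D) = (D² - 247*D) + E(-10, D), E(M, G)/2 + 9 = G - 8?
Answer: -14338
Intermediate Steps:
E(M, G) = -34 + 2*G (E(M, G) = -18 + 2*(G - 8) = -18 + 2*(-8 + G) = -18 + (-16 + 2*G) = -34 + 2*G)
K(D) = -34 + D² - 245*D (K(D) = (D² - 247*D) + (-34 + 2*D) = -34 + D² - 245*D)
1/(1/K(149)) = 1/(1/(-34 + 149² - 245*149)) = 1/(1/(-34 + 22201 - 36505)) = 1/(1/(-14338)) = 1/(-1/14338) = -14338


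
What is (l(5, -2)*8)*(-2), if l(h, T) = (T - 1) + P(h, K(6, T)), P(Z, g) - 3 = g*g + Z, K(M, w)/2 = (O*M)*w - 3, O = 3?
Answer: -97424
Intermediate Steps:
K(M, w) = -6 + 6*M*w (K(M, w) = 2*((3*M)*w - 3) = 2*(3*M*w - 3) = 2*(-3 + 3*M*w) = -6 + 6*M*w)
P(Z, g) = 3 + Z + g² (P(Z, g) = 3 + (g*g + Z) = 3 + (g² + Z) = 3 + (Z + g²) = 3 + Z + g²)
l(h, T) = 2 + T + h + (-6 + 36*T)² (l(h, T) = (T - 1) + (3 + h + (-6 + 6*6*T)²) = (-1 + T) + (3 + h + (-6 + 36*T)²) = 2 + T + h + (-6 + 36*T)²)
(l(5, -2)*8)*(-2) = ((38 + 5 - 431*(-2) + 1296*(-2)²)*8)*(-2) = ((38 + 5 + 862 + 1296*4)*8)*(-2) = ((38 + 5 + 862 + 5184)*8)*(-2) = (6089*8)*(-2) = 48712*(-2) = -97424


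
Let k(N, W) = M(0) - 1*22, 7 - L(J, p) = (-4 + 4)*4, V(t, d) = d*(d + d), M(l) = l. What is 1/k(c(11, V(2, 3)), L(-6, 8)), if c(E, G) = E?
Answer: -1/22 ≈ -0.045455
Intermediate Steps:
V(t, d) = 2*d² (V(t, d) = d*(2*d) = 2*d²)
L(J, p) = 7 (L(J, p) = 7 - (-4 + 4)*4 = 7 - 0*4 = 7 - 1*0 = 7 + 0 = 7)
k(N, W) = -22 (k(N, W) = 0 - 1*22 = 0 - 22 = -22)
1/k(c(11, V(2, 3)), L(-6, 8)) = 1/(-22) = -1/22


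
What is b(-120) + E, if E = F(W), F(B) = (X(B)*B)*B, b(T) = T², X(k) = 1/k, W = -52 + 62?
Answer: 14410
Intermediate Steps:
W = 10
F(B) = B (F(B) = (B/B)*B = 1*B = B)
E = 10
b(-120) + E = (-120)² + 10 = 14400 + 10 = 14410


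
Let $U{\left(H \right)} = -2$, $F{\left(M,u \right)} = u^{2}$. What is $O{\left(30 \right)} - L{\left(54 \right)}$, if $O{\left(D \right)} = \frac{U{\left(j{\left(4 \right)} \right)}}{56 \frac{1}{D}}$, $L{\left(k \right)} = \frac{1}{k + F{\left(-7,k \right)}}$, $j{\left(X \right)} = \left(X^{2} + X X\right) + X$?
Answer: $- \frac{11141}{10395} \approx -1.0718$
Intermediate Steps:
$j{\left(X \right)} = X + 2 X^{2}$ ($j{\left(X \right)} = \left(X^{2} + X^{2}\right) + X = 2 X^{2} + X = X + 2 X^{2}$)
$L{\left(k \right)} = \frac{1}{k + k^{2}}$
$O{\left(D \right)} = - \frac{D}{28}$ ($O{\left(D \right)} = - \frac{2}{56 \frac{1}{D}} = - 2 \frac{D}{56} = - \frac{D}{28}$)
$O{\left(30 \right)} - L{\left(54 \right)} = \left(- \frac{1}{28}\right) 30 - \frac{1}{54 \left(1 + 54\right)} = - \frac{15}{14} - \frac{1}{54 \cdot 55} = - \frac{15}{14} - \frac{1}{54} \cdot \frac{1}{55} = - \frac{15}{14} - \frac{1}{2970} = - \frac{11141}{10395}$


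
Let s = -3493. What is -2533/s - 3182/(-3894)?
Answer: 10489114/6800871 ≈ 1.5423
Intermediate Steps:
-2533/s - 3182/(-3894) = -2533/(-3493) - 3182/(-3894) = -2533*(-1/3493) - 3182*(-1/3894) = 2533/3493 + 1591/1947 = 10489114/6800871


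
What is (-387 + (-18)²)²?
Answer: 3969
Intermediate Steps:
(-387 + (-18)²)² = (-387 + 324)² = (-63)² = 3969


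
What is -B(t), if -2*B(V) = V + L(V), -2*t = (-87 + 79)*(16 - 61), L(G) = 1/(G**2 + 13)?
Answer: -5834339/64826 ≈ -90.000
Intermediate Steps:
L(G) = 1/(13 + G**2)
t = -180 (t = -(-87 + 79)*(16 - 61)/2 = -(-4)*(-45) = -1/2*360 = -180)
B(V) = -V/2 - 1/(2*(13 + V**2)) (B(V) = -(V + 1/(13 + V**2))/2 = -V/2 - 1/(2*(13 + V**2)))
-B(t) = -(-1 - 1*(-180)*(13 + (-180)**2))/(2*(13 + (-180)**2)) = -(-1 - 1*(-180)*(13 + 32400))/(2*(13 + 32400)) = -(-1 - 1*(-180)*32413)/(2*32413) = -(-1 + 5834340)/(2*32413) = -5834339/(2*32413) = -1*5834339/64826 = -5834339/64826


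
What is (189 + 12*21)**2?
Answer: 194481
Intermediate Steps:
(189 + 12*21)**2 = (189 + 252)**2 = 441**2 = 194481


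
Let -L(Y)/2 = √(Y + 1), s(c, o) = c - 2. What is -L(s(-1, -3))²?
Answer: 8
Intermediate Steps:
s(c, o) = -2 + c
L(Y) = -2*√(1 + Y) (L(Y) = -2*√(Y + 1) = -2*√(1 + Y))
-L(s(-1, -3))² = -(-2*√(1 + (-2 - 1)))² = -(-2*√(1 - 3))² = -(-2*I*√2)² = -1*(-8) = 8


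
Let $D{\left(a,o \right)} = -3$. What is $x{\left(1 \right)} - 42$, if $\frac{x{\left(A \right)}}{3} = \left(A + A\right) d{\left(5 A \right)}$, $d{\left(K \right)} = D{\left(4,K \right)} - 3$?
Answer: $-78$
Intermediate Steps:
$d{\left(K \right)} = -6$ ($d{\left(K \right)} = -3 - 3 = -6$)
$x{\left(A \right)} = - 36 A$ ($x{\left(A \right)} = 3 \left(A + A\right) \left(-6\right) = 3 \cdot 2 A \left(-6\right) = 3 \left(- 12 A\right) = - 36 A$)
$x{\left(1 \right)} - 42 = \left(-36\right) 1 - 42 = -36 - 42 = -78$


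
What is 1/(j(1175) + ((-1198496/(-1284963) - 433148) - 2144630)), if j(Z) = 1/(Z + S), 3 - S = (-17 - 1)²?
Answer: -1097358402/2828745321990209 ≈ -3.8793e-7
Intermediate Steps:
S = -321 (S = 3 - (-17 - 1)² = 3 - 1*(-18)² = 3 - 1*324 = 3 - 324 = -321)
j(Z) = 1/(-321 + Z) (j(Z) = 1/(Z - 321) = 1/(-321 + Z))
1/(j(1175) + ((-1198496/(-1284963) - 433148) - 2144630)) = 1/(1/(-321 + 1175) + ((-1198496/(-1284963) - 433148) - 2144630)) = 1/(1/854 + ((-1198496*(-1/1284963) - 433148) - 2144630)) = 1/(1/854 + ((1198496/1284963 - 433148) - 2144630)) = 1/(1/854 + (-556577955028/1284963 - 2144630)) = 1/(1/854 - 3312348153718/1284963) = 1/(-2828745321990209/1097358402) = -1097358402/2828745321990209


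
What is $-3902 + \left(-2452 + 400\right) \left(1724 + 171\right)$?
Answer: $-3892442$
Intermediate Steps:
$-3902 + \left(-2452 + 400\right) \left(1724 + 171\right) = -3902 - 3888540 = -3892442$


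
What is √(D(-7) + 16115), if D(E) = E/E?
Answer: 2*√4029 ≈ 126.95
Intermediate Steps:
D(E) = 1
√(D(-7) + 16115) = √(1 + 16115) = √16116 = 2*√4029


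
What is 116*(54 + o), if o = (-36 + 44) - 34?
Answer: 3248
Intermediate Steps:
o = -26 (o = 8 - 34 = -26)
116*(54 + o) = 116*(54 - 26) = 116*28 = 3248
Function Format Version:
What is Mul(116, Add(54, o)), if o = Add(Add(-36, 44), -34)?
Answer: 3248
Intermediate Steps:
o = -26 (o = Add(8, -34) = -26)
Mul(116, Add(54, o)) = Mul(116, Add(54, -26)) = Mul(116, 28) = 3248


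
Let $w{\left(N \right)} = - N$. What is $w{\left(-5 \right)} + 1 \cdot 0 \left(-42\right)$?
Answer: $5$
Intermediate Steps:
$w{\left(-5 \right)} + 1 \cdot 0 \left(-42\right) = \left(-1\right) \left(-5\right) + 1 \cdot 0 \left(-42\right) = 5 + 0 \left(-42\right) = 5 + 0 = 5$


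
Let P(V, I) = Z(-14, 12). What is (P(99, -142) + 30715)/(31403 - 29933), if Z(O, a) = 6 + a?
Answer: 30733/1470 ≈ 20.907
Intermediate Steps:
P(V, I) = 18 (P(V, I) = 6 + 12 = 18)
(P(99, -142) + 30715)/(31403 - 29933) = (18 + 30715)/(31403 - 29933) = 30733/1470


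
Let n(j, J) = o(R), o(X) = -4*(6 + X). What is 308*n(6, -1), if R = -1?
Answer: -6160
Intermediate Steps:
o(X) = -24 - 4*X
n(j, J) = -20 (n(j, J) = -24 - 4*(-1) = -24 + 4 = -20)
308*n(6, -1) = 308*(-20) = -6160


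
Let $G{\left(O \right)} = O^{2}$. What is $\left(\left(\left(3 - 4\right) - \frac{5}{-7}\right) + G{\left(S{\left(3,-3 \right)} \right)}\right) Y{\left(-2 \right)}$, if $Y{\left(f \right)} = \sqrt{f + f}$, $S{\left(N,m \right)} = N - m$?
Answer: $\frac{500 i}{7} \approx 71.429 i$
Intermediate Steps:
$Y{\left(f \right)} = \sqrt{2} \sqrt{f}$ ($Y{\left(f \right)} = \sqrt{2 f} = \sqrt{2} \sqrt{f}$)
$\left(\left(\left(3 - 4\right) - \frac{5}{-7}\right) + G{\left(S{\left(3,-3 \right)} \right)}\right) Y{\left(-2 \right)} = \left(\left(\left(3 - 4\right) - \frac{5}{-7}\right) + \left(3 - -3\right)^{2}\right) \sqrt{2} \sqrt{-2} = \left(\left(-1 - - \frac{5}{7}\right) + \left(3 + 3\right)^{2}\right) \sqrt{2} i \sqrt{2} = \left(\left(-1 + \frac{5}{7}\right) + 6^{2}\right) 2 i = \left(- \frac{2}{7} + 36\right) 2 i = \frac{250 \cdot 2 i}{7} = \frac{500 i}{7}$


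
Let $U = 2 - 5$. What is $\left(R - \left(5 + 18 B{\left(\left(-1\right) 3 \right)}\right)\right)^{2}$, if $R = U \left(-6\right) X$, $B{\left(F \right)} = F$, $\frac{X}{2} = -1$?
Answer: $169$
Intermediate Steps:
$X = -2$ ($X = 2 \left(-1\right) = -2$)
$U = -3$
$R = -36$ ($R = \left(-3\right) \left(-6\right) \left(-2\right) = 18 \left(-2\right) = -36$)
$\left(R - \left(5 + 18 B{\left(\left(-1\right) 3 \right)}\right)\right)^{2} = \left(-36 - \left(5 + 18 \left(\left(-1\right) 3\right)\right)\right)^{2} = \left(-36 - -49\right)^{2} = \left(-36 + \left(54 - 5\right)\right)^{2} = \left(-36 + 49\right)^{2} = 13^{2} = 169$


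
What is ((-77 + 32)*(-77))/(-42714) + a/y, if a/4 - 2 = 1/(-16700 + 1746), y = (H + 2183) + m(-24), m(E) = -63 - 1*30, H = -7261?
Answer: -2167050077/26213898426 ≈ -0.082668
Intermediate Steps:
m(E) = -93 (m(E) = -63 - 30 = -93)
y = -5171 (y = (-7261 + 2183) - 93 = -5078 - 93 = -5171)
a = 59814/7477 (a = 8 + 4/(-16700 + 1746) = 8 + 4/(-14954) = 8 + 4*(-1/14954) = 8 - 2/7477 = 59814/7477 ≈ 7.9997)
((-77 + 32)*(-77))/(-42714) + a/y = ((-77 + 32)*(-77))/(-42714) + (59814/7477)/(-5171) = -45*(-77)*(-1/42714) + (59814/7477)*(-1/5171) = 3465*(-1/42714) - 59814/38663567 = -55/678 - 59814/38663567 = -2167050077/26213898426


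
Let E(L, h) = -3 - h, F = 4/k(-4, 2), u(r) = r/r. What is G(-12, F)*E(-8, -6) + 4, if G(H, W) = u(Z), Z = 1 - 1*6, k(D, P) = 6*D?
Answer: 7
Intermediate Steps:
Z = -5 (Z = 1 - 6 = -5)
u(r) = 1
F = -⅙ (F = 4/((6*(-4))) = 4/(-24) = 4*(-1/24) = -⅙ ≈ -0.16667)
G(H, W) = 1
G(-12, F)*E(-8, -6) + 4 = 1*(-3 - 1*(-6)) + 4 = 1*(-3 + 6) + 4 = 1*3 + 4 = 3 + 4 = 7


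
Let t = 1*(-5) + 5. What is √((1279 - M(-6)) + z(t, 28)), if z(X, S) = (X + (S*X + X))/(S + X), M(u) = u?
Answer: √1285 ≈ 35.847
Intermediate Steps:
t = 0 (t = -5 + 5 = 0)
z(X, S) = (2*X + S*X)/(S + X) (z(X, S) = (X + (X + S*X))/(S + X) = (2*X + S*X)/(S + X))
√((1279 - M(-6)) + z(t, 28)) = √((1279 - 1*(-6)) + 0*(2 + 28)/(28 + 0)) = √((1279 + 6) + 0*30/28) = √(1285 + 0*(1/28)*30) = √(1285 + 0) = √1285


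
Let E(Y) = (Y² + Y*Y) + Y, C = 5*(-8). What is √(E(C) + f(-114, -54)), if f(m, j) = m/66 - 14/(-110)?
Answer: 4*√4935/5 ≈ 56.200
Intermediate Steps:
C = -40
E(Y) = Y + 2*Y² (E(Y) = (Y² + Y²) + Y = 2*Y² + Y = Y + 2*Y²)
f(m, j) = 7/55 + m/66 (f(m, j) = m*(1/66) - 14*(-1/110) = m/66 + 7/55 = 7/55 + m/66)
√(E(C) + f(-114, -54)) = √(-40*(1 + 2*(-40)) + (7/55 + (1/66)*(-114))) = √(-40*(1 - 80) + (7/55 - 19/11)) = √(-40*(-79) - 8/5) = √(3160 - 8/5) = √(15792/5) = 4*√4935/5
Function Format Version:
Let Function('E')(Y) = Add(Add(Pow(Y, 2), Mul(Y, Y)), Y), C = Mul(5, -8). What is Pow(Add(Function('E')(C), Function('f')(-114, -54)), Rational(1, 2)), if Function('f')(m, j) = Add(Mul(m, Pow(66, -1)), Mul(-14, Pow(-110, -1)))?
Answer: Mul(Rational(4, 5), Pow(4935, Rational(1, 2))) ≈ 56.200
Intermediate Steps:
C = -40
Function('E')(Y) = Add(Y, Mul(2, Pow(Y, 2))) (Function('E')(Y) = Add(Add(Pow(Y, 2), Pow(Y, 2)), Y) = Add(Mul(2, Pow(Y, 2)), Y) = Add(Y, Mul(2, Pow(Y, 2))))
Function('f')(m, j) = Add(Rational(7, 55), Mul(Rational(1, 66), m)) (Function('f')(m, j) = Add(Mul(m, Rational(1, 66)), Mul(-14, Rational(-1, 110))) = Add(Mul(Rational(1, 66), m), Rational(7, 55)) = Add(Rational(7, 55), Mul(Rational(1, 66), m)))
Pow(Add(Function('E')(C), Function('f')(-114, -54)), Rational(1, 2)) = Pow(Add(Mul(-40, Add(1, Mul(2, -40))), Add(Rational(7, 55), Mul(Rational(1, 66), -114))), Rational(1, 2)) = Pow(Add(Mul(-40, Add(1, -80)), Add(Rational(7, 55), Rational(-19, 11))), Rational(1, 2)) = Pow(Add(Mul(-40, -79), Rational(-8, 5)), Rational(1, 2)) = Pow(Add(3160, Rational(-8, 5)), Rational(1, 2)) = Pow(Rational(15792, 5), Rational(1, 2)) = Mul(Rational(4, 5), Pow(4935, Rational(1, 2)))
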